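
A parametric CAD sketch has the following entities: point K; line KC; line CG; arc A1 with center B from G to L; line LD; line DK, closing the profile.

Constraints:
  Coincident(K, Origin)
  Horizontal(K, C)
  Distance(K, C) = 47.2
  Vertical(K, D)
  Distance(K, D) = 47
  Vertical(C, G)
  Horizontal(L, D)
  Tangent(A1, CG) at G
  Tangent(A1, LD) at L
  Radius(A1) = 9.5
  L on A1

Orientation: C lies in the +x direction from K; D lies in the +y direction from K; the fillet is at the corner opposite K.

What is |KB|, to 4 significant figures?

53.17

K is at the origin; K and C share the same y with |KC| = 47.2 and C on the +x side, so C = (47.20, 0.000). KD is vertical with |KD| = 47.0 and D on the +y side, so D = (0.000, 47.00). The virtual corner opposite K is at (47.20, 47.00). The tangent condition forces BG to be normal to CG and A1 meets LD tangentially, so BL is at right angles to LD, with radius 9.5, so the center B sits 9.5 in from both sides at B = (37.70, 37.50). Then |KB| = |B − K| = 53.17.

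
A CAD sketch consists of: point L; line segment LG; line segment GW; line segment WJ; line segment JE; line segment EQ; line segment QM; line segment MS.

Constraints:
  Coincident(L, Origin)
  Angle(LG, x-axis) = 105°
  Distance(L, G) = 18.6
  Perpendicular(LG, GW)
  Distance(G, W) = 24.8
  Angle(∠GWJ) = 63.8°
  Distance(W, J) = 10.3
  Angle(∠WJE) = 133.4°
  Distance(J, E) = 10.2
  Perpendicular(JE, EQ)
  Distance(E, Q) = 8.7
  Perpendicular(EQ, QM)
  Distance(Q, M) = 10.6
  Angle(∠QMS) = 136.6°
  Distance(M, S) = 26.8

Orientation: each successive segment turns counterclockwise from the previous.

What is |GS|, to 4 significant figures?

43.97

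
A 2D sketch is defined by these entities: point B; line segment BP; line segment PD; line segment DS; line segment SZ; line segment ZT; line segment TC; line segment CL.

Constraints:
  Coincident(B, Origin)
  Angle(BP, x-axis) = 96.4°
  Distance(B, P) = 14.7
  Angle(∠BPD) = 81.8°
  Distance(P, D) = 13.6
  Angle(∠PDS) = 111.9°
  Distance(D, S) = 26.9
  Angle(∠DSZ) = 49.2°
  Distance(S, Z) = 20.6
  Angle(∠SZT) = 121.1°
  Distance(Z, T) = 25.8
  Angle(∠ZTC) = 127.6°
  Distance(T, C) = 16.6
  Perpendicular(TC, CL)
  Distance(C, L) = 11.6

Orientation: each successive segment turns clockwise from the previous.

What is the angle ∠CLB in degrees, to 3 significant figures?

99.0°

B is at the origin; BP runs at 96.4° with length 14.7, so P = (-1.64, 14.6). ∠BPD = 81.8° gives PD at -1.80° from the x-axis; with |PD| = 13.6, D = (12.0, 14.2). ∠PDS = 111.9° gives DS at -69.9° from the x-axis; with |DS| = 26.9, S = (21.2, -11.1). ∠DSZ = 49.2° gives SZ at 159° from the x-axis; with |SZ| = 20.6, Z = (1.93, -3.80). ∠SZT = 121.1° gives ZT at 100° from the x-axis; with |ZT| = 25.8, T = (-2.73, 21.6). ∠ZTC = 127.6° gives TC at 48.0° from the x-axis; with |TC| = 16.6, C = (8.38, 33.9). TC ⟂ CL, so CL runs at -42.0°; with |CL| = 11.6, L = (17.0, 26.2). Then cos ∠CLB = LC·LB / (|LC||LB|), giving 99.0°.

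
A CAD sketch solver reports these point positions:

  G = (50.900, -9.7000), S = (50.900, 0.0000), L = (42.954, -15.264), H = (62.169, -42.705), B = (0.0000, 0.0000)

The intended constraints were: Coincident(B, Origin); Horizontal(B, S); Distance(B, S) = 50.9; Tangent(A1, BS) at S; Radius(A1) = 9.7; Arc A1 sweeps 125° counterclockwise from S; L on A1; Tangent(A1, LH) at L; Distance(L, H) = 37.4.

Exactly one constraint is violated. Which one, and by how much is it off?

Distance(L, H) = 37.4 — off by 3.90.

B = (0.00, 0.00) ✓; B.y = 0.00, S.y = 0.00 ✓; |BS| = 50.90 ✓; ∠(GS, SB) = 90.00° ✓; |GS| = 9.700 ✓; bearing(G→L) − bearing(G→S) = 125.0° ✓; |GL| = 9.700 ✓; ∠(GL, LH) = 90.00° ✓; |LH| = 33.50 ✗.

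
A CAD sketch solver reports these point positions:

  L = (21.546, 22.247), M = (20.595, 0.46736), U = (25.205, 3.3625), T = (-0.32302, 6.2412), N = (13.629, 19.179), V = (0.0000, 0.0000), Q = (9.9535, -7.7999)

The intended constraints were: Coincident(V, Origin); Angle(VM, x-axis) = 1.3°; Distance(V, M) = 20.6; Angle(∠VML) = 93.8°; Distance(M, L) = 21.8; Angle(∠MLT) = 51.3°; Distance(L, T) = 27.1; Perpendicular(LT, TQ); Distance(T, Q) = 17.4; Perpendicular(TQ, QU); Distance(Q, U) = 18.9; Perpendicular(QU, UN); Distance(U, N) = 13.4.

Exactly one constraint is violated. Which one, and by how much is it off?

Distance(U, N) = 13.4 — off by 6.20.

V = (0.00, 0.00) ✓; VM at 1.300° ✓; |VM| = 20.60 ✓; ∠VML = 93.80° ✓; |ML| = 21.80 ✓; ∠MLT = 51.30° ✓; |LT| = 27.10 ✓; ∠(LT, TQ) = 90.00° ✓; |TQ| = 17.40 ✓; ∠(TQ, QU) = 90.00° ✓; |QU| = 18.90 ✓; ∠(QU, UN) = 90.00° ✓; |UN| = 19.60 ✗.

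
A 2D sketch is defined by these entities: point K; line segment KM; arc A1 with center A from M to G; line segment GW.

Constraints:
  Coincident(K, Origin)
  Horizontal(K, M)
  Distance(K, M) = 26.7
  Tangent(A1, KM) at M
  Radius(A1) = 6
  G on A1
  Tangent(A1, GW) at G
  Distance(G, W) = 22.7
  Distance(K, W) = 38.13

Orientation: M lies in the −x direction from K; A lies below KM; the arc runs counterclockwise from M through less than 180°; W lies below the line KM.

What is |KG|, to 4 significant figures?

33.32

Checks: |AG| = 6.000 ✓; ∠(AG, GW) = 90.00° ✓; |GW| = 22.70 ✓; |KW| = 38.13 ✓.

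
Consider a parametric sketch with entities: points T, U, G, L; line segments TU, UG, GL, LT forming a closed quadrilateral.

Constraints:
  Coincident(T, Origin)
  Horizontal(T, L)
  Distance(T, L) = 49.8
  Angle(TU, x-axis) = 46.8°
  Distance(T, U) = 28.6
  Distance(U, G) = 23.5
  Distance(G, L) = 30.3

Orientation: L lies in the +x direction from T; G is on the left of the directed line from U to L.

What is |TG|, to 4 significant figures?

50.77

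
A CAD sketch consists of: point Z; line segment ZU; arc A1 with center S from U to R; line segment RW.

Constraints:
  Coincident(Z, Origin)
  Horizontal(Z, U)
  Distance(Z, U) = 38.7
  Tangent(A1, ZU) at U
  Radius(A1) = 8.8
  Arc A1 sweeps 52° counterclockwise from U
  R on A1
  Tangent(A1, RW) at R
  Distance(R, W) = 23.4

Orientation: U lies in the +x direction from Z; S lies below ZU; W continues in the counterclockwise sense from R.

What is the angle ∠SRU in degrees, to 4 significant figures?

64.00°

Z is at the origin; Z and U share the same y with |ZU| = 38.7 and U on the +x side, so U = (38.70, 0.000). A1 meets ZU tangentially, so SU is at right angles to ZU, so S = U + (0, -8.8) = (38.70, -8.800). On A1, U sits at bearing 90° from S; a 52° counterclockwise sweep puts R at bearing 142°, so R = S + 8.8·(cos 142°, sin 142°) = (31.77, -3.382). Then cos ∠SRU = RS·RU / (|RS||RU|), giving 64.00°.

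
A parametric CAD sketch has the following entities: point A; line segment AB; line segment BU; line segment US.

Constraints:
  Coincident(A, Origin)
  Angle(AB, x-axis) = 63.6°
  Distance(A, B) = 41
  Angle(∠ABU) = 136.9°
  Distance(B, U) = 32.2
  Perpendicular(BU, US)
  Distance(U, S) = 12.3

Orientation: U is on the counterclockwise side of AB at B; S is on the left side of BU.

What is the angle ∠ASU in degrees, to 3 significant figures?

104°

∠ABU = 136.9°, so BU runs at 63.6° + (180° − 136.9°) = 107° from the x-axis; with |BU| = 32.2, U = B + 32.2·(cos 107°, sin 107°) = (8.98, 67.6). The perpendicularity gives US at right angles to BU; with |US| = 12.3 on the left of BU, S = U + 12.3·(-0.958, -0.287) = (-2.80, 64.0). Then cos ∠ASU = SA·SU / (|SA||SU|), giving 104°.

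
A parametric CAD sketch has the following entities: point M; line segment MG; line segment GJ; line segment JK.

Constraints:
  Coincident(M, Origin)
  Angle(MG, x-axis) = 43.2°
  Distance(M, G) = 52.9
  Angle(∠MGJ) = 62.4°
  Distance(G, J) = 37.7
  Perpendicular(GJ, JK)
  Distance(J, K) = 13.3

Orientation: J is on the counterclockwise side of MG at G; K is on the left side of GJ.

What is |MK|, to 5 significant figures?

36.078

M is at the origin; MG runs at 43.2° with length 52.9, so G = 52.9·(cos 43.2°, sin 43.2°) = (38.562, 36.213). ∠MGJ = 62.4°, so GJ runs at 43.2° + (180° − 62.4°) = 160.80° from the x-axis; with |GJ| = 37.7, J = G + 37.7·(cos 160.80°, sin 160.80°) = (2.9595, 48.611). The perpendicularity gives JK at right angles to GJ; with |JK| = 13.3 on the left of GJ, K = J + 13.3·(-0.32887, -0.94438) = (-1.4145, 36.051). Then |MK| = |K − M| = 36.078.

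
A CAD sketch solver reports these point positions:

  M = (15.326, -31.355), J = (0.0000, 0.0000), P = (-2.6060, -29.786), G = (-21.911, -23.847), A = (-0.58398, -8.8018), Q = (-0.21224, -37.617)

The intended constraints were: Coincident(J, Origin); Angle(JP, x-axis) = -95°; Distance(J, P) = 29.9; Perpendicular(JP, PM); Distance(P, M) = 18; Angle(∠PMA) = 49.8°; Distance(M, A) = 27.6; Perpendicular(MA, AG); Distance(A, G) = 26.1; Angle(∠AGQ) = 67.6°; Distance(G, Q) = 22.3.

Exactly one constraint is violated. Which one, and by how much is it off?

Distance(G, Q) = 22.3 — off by 3.40.

J = (0.00, 0.00) ✓; JP at -95.00° ✓; |JP| = 29.90 ✓; ∠(JP, PM) = 90.00° ✓; |PM| = 18.00 ✓; ∠PMA = 49.80° ✓; |MA| = 27.60 ✓; ∠(MA, AG) = 90.00° ✓; |AG| = 26.10 ✓; ∠AGQ = 67.60° ✓; |GQ| = 25.70 ✗.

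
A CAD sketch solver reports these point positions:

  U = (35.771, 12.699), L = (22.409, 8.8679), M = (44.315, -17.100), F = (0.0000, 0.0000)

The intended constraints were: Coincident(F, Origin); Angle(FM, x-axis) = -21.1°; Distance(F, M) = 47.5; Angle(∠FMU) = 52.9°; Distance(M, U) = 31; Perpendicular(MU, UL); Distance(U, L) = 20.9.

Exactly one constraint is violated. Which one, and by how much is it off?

Distance(U, L) = 20.9 — off by 7.00.

F = (0.00, 0.00) ✓; FM at -21.10° ✓; |FM| = 47.50 ✓; ∠FMU = 52.90° ✓; |MU| = 31.00 ✓; ∠(MU, UL) = 90.00° ✓; |UL| = 13.90 ✗.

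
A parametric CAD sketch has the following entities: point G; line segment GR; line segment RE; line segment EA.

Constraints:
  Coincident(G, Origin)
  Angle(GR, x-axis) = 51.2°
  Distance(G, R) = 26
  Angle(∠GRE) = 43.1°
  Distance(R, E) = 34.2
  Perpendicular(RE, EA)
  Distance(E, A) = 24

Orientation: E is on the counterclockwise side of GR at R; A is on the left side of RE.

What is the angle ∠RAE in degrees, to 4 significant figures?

54.94°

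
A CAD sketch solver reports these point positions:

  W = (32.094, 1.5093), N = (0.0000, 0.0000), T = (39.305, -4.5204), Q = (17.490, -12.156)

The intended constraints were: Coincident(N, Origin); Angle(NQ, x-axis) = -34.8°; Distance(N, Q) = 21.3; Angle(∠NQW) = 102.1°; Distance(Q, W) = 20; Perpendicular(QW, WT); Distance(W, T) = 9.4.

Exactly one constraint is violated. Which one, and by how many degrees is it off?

Perpendicular(QW, WT) — off by 7.00°.

N = (0.00, 0.00) ✓; NQ at -34.80° ✓; |NQ| = 21.30 ✓; ∠NQW = 102.1° ✓; |QW| = 20.00 ✓; ∠(QW, WT) = 83.00° ✗; |WT| = 9.400 ✓.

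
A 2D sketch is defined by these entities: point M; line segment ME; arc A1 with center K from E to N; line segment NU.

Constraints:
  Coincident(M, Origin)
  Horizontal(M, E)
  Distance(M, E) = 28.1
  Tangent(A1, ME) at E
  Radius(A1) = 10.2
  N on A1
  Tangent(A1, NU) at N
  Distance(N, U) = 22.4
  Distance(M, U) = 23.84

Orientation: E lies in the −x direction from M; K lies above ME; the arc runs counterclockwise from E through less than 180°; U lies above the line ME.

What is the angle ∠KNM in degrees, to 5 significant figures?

157.83°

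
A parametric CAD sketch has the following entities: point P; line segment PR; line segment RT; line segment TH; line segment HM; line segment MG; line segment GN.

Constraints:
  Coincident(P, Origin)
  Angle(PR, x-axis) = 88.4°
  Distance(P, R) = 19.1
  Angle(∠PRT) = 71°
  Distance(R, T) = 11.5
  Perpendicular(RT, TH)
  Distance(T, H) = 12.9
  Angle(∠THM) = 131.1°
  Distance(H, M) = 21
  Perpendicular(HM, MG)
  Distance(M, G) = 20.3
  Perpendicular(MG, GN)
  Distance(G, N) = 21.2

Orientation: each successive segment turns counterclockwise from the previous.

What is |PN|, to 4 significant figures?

22.06

P is at the origin; PR runs at 88.4° with length 19.1, so R = (0.5333, 19.09). ∠PRT = 71.0° gives RT at -162.6° from the x-axis; with |RT| = 11.5, T = (-10.44, 15.65). RT is perpendicular to TH, so TH runs at -72.60°; with |TH| = 12.9, H = (-6.583, 3.344). ∠THM = 131.1° gives HM at -23.70° from the x-axis; with |HM| = 21.0, M = (12.65, -5.097). HM ⟂ MG, so MG runs at 66.30°; with |MG| = 20.3, G = (20.81, 13.49). MG ⟂ GN, so GN runs at 156.3°; with |GN| = 21.2, N = (1.394, 22.01). Then |PN| = |N − P| = 22.06.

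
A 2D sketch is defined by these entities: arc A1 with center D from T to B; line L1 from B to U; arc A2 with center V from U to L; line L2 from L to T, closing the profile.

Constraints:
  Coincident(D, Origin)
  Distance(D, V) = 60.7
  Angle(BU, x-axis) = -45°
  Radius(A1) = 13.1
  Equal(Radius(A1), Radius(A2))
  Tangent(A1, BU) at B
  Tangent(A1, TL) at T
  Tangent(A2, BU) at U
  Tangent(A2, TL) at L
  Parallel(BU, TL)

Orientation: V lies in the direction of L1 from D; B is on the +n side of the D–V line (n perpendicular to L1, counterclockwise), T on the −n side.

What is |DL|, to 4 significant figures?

62.10

The slot axis is L1's direction at -45.0°, so u = (cos -45.0°, sin -45.0°) = (0.7071, -0.7071) and n = (−sin -45.0°, cos -45.0°) = (0.7071, 0.7071). D is at the origin and V lies 60.7 along u from D, so V = 60.7·u = (42.92, -42.92). Tangency of A1 to both parallel lines with radius 13.1 puts B and T at D ± 13.1·n: B = (9.263, 9.263), T = (-9.263, -9.263). Equal radii place U and L the same way about V: U = V + 13.1·n = (52.18, -33.66), L = V − 13.1·n = (33.66, -52.18). Then |DL| = |L − D| = 62.10.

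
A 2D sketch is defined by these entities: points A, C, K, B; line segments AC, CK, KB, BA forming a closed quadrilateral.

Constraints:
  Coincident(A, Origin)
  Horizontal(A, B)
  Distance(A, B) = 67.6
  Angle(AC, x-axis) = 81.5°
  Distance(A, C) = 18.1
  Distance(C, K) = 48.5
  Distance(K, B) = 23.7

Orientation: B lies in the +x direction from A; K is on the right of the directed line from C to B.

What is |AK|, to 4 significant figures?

45.17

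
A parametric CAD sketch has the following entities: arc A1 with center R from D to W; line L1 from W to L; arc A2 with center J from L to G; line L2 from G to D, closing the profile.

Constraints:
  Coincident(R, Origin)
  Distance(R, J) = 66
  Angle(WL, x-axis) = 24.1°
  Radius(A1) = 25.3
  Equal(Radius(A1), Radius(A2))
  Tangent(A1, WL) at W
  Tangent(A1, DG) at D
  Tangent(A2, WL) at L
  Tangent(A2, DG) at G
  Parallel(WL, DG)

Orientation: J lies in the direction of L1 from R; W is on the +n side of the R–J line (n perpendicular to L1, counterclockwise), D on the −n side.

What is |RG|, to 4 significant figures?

70.68

The slot axis is L1's direction at 24.1°, so u = (cos 24.1°, sin 24.1°) = (0.9128, 0.4083) and n = (−sin 24.1°, cos 24.1°) = (-0.4083, 0.9128). R is at the origin and J lies 66.0 along u from R, so J = 66.0·u = (60.25, 26.95). Tangency of A1 to both parallel lines with radius 25.3 puts W and D at R ± 25.3·n: W = (-10.33, 23.09), D = (10.33, -23.09). Equal radii place L and G the same way about J: L = J + 25.3·n = (49.92, 50.04), G = J − 25.3·n = (70.58, 3.855). Then |RG| = |G − R| = 70.68.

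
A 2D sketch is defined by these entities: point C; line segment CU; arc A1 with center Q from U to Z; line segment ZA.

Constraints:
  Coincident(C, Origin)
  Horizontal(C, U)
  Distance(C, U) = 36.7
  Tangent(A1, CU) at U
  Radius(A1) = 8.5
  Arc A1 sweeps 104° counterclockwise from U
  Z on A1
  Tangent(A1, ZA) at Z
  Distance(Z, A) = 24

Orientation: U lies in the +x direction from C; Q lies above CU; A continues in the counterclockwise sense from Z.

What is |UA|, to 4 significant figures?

33.93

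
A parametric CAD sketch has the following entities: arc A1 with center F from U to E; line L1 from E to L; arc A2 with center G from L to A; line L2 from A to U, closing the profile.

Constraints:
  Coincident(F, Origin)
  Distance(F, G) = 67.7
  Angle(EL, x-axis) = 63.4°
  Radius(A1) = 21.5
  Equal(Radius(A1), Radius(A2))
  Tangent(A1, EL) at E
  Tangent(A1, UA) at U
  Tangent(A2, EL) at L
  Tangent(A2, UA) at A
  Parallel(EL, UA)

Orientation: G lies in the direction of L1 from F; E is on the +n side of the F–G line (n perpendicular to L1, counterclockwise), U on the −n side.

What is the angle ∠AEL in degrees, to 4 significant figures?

32.42°

The slot axis is L1's direction at 63.4°, so u = (cos 63.4°, sin 63.4°) = (0.4478, 0.8942) and n = (−sin 63.4°, cos 63.4°) = (-0.8942, 0.4478). F is at the origin and G lies 67.7 along u from F, so G = 67.7·u = (30.31, 60.53). Tangency of A1 to both parallel lines with radius 21.5 puts E and U at F ± 21.5·n: E = (-19.22, 9.627), U = (19.22, -9.627). Equal radii place L and A the same way about G: L = G + 21.5·n = (11.09, 70.16), A = G − 21.5·n = (49.54, 50.91). Then cos ∠AEL = EA·EL / (|EA||EL|), giving 32.42°.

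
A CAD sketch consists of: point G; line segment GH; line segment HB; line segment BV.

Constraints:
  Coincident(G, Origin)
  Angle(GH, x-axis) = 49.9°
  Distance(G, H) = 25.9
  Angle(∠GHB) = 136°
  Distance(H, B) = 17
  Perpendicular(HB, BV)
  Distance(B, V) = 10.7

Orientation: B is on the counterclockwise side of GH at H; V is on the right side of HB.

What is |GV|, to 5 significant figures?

45.747

∠GHB = 136.0°, so HB runs at 49.9° + (180° − 136.0°) = 93.900° from the x-axis; with |HB| = 17.0, B = H + 17.0·(cos 93.900°, sin 93.900°) = (15.527, 36.772). The perpendicularity gives BV at right angles to HB; with |BV| = 10.7 on the right of HB, V = B + 10.7·(0.99768, 0.068015) = (26.202, 37.500). Then |GV| = |V − G| = 45.747.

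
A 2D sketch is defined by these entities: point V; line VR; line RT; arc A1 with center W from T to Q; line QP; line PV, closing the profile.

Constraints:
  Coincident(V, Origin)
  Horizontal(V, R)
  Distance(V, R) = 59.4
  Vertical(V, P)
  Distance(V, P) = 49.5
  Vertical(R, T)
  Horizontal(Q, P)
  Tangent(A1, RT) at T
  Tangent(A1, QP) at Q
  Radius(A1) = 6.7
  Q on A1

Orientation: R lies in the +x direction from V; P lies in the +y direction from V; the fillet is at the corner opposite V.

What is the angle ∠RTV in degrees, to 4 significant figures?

54.23°

V is at the origin; V and R share the same y with |VR| = 59.4 and R on the +x side, so R = (59.40, 0.000). V and P share the same x with |VP| = 49.5 and P on the +y side, so P = (0.000, 49.50). The virtual corner opposite V is at (59.40, 49.50). Since A1 is tangent to RT there, WT ⟂ RT and the tangent condition forces WQ to be normal to QP, with radius 6.7, so the center W sits 6.7 in from both sides at W = (52.70, 42.80). That places the tangent points at T = (59.40, 42.80) on RT and Q = (52.70, 49.50) on QP. Then cos ∠RTV = TR·TV / (|TR||TV|), giving 54.23°.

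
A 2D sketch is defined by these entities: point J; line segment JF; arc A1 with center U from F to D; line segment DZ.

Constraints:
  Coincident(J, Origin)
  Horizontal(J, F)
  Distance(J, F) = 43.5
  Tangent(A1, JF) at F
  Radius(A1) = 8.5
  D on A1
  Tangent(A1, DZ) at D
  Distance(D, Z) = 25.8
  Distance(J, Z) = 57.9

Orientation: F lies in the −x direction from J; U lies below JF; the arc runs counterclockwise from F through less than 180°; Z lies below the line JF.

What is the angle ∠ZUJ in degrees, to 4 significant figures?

105.7°

Checks: |JF| = 43.50 ✓; |UD| = 8.500 ✓; ∠(UD, DZ) = 90.00° ✓; |DZ| = 25.80 ✓; |JZ| = 57.90 ✓.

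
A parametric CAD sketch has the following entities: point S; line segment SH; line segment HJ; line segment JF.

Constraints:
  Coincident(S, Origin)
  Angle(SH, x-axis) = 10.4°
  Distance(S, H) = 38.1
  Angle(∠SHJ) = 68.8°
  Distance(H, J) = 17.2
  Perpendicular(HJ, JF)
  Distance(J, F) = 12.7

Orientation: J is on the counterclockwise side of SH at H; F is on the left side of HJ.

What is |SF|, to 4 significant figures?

23.08

S is at the origin; SH runs at 10.4° with length 38.1, so H = 38.1·(cos 10.4°, sin 10.4°) = (37.47, 6.878). ∠SHJ = 68.8°, so HJ runs at 10.4° + (180° − 68.8°) = 121.6° from the x-axis; with |HJ| = 17.2, J = H + 17.2·(cos 121.6°, sin 121.6°) = (28.46, 21.53). The perpendicularity gives JF at right angles to HJ; with |JF| = 12.7 on the left of HJ, F = J + 12.7·(-0.8517, -0.5240) = (17.64, 14.87). Then |SF| = |F − S| = 23.08.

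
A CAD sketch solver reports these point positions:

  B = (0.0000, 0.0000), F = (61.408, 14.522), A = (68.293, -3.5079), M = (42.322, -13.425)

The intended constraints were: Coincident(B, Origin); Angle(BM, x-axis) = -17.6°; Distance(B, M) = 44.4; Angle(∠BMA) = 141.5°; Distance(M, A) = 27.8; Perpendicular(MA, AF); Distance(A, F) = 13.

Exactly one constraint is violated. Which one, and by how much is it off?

Distance(A, F) = 13 — off by 6.30.

B = (0.00, 0.00) ✓; BM at -17.60° ✓; |BM| = 44.40 ✓; ∠BMA = 141.5° ✓; |MA| = 27.80 ✓; ∠(MA, AF) = 90.00° ✓; |AF| = 19.30 ✗.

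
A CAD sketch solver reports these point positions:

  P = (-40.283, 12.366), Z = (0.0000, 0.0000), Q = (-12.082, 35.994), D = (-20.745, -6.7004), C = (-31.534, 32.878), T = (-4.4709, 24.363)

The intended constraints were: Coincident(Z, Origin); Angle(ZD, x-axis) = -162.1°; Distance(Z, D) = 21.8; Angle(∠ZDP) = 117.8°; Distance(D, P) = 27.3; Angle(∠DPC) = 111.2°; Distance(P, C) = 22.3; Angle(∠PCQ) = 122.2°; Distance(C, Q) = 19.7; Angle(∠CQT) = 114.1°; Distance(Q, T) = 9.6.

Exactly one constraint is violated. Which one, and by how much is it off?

Distance(Q, T) = 9.6 — off by 4.30.

Z = (0.00, 0.00) ✓; ZD at -162.1° ✓; |ZD| = 21.80 ✓; ∠ZDP = 117.8° ✓; |DP| = 27.30 ✓; ∠DPC = 111.2° ✓; |PC| = 22.30 ✓; ∠PCQ = 122.2° ✓; |CQ| = 19.70 ✓; ∠CQT = 114.1° ✓; |QT| = 13.90 ✗.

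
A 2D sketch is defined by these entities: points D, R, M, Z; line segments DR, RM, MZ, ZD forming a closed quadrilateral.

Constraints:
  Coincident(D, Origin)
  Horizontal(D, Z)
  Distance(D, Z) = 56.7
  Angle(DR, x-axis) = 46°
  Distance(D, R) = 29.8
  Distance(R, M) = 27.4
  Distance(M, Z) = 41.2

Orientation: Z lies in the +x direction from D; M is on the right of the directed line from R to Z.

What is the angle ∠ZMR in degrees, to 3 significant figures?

72.1°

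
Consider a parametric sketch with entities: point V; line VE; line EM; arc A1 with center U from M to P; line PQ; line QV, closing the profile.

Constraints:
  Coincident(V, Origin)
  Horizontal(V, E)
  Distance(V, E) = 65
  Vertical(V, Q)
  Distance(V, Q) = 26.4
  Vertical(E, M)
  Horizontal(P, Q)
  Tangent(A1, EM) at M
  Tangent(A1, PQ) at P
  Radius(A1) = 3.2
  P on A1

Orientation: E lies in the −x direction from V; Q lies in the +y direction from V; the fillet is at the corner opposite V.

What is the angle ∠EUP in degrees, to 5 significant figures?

172.15°

V is at the origin; VE is horizontal with |VE| = 65.0 and E on the −x side, so E = (-65.000, 0.0000). VQ is vertical with |VQ| = 26.4 and Q on the +y side, so Q = (0.0000, 26.400). The virtual corner opposite V is at (-65.000, 26.400). Since A1 is tangent to EM there, UM ⟂ EM and A1 meets PQ tangentially, so UP is at right angles to PQ, with radius 3.2, so the center U sits 3.2 in from both sides at U = (-61.800, 23.200). That places the tangent points at M = (-65.000, 23.200) on EM and P = (-61.800, 26.400) on PQ. Then cos ∠EUP = UE·UP / (|UE||UP|), giving 172.15°.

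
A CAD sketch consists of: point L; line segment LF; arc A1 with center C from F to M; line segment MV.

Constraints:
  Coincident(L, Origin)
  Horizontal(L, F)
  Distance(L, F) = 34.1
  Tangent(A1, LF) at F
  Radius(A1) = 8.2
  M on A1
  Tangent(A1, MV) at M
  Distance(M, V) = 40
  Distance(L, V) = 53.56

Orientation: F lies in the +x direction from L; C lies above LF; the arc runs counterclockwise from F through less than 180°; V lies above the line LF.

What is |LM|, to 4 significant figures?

43.12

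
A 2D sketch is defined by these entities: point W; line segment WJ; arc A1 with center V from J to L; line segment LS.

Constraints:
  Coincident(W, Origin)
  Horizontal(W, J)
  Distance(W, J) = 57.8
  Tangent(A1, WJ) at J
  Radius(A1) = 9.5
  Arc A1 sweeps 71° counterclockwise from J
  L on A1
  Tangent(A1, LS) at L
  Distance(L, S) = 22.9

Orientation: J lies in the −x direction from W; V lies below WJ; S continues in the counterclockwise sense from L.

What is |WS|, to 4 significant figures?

79.36

W is at the origin; WJ is horizontal with |WJ| = 57.8 and J on the −x side, so J = (-57.80, 0.000). Since A1 is tangent to WJ there, VJ ⟂ WJ, so V = J + (0, -9.5) = (-57.80, -9.500). On A1, J sits at bearing 90° from V; a 71° counterclockwise sweep puts L at bearing 161°, so L = V + 9.5·(cos 161°, sin 161°) = (-66.78, -6.407). Tangency of A1 to LS means the radius VL is perpendicular to LS, so LS runs along (−sin 161°, cos 161°); with |LS| = 22.9, S = (-74.24, -28.06). Then |WS| = |S − W| = 79.36.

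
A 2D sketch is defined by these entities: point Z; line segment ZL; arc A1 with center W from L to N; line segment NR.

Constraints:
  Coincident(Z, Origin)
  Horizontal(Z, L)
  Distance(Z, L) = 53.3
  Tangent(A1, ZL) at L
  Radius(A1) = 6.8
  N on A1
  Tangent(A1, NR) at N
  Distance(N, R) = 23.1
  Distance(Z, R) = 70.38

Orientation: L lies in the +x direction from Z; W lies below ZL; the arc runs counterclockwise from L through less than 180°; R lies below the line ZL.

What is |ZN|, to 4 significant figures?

49.78

Checks: |WL| = 6.800 ✓; |WN| = 6.800 ✓; ∠(WN, NR) = 90.00° ✓; |NR| = 23.10 ✓; |ZR| = 70.38 ✓.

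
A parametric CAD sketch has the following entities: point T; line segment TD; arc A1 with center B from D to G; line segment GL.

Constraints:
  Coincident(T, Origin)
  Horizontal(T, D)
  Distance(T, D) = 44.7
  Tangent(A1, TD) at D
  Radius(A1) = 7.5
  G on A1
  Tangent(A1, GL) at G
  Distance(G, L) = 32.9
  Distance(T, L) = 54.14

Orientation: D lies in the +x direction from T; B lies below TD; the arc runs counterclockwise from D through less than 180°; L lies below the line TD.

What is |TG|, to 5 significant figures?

37.911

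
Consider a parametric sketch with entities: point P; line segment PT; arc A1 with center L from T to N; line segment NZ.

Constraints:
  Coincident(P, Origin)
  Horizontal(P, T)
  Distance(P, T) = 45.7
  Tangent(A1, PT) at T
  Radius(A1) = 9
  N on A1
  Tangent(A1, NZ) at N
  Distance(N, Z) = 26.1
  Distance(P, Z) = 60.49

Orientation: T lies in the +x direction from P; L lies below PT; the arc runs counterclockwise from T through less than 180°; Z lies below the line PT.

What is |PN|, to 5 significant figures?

39.592

Checks: |LN| = 9.000 ✓; ∠(LN, NZ) = 90.00° ✓; |NZ| = 26.10 ✓; |PZ| = 60.49 ✓.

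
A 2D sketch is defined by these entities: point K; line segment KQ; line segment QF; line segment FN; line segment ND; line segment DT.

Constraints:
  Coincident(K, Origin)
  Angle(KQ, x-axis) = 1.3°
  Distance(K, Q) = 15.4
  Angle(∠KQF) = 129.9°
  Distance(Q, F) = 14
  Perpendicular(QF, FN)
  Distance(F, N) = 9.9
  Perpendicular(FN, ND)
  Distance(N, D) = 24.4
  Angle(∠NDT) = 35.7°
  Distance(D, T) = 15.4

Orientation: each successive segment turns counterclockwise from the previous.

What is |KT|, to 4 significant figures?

16.20

The perpendicularity gives ND at right angles to FN, so ND runs at -128.6°; with |ND| = 24.4, D = (1.171, -1.602). ∠NDT = 35.7° gives DT at 15.70° from the x-axis; with |DT| = 15.4, T = (16.00, 2.565). Then |KT| = |T − K| = 16.20.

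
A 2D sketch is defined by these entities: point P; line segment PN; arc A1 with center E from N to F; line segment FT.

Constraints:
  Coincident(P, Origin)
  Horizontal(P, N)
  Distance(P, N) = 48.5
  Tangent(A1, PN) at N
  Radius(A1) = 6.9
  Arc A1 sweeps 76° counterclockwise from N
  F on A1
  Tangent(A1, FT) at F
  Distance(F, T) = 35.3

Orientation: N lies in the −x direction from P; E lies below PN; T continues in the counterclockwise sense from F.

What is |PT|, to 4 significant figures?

74.97

P is at the origin; P and N share the same y with |PN| = 48.5 and N on the −x side, so N = (-48.50, 0.000). A1 meets PN tangentially, so EN is at right angles to PN, so E = N + (0, -6.9) = (-48.50, -6.900). On A1, N sits at bearing 90° from E; a 76° counterclockwise sweep puts F at bearing 166°, so F = E + 6.9·(cos 166°, sin 166°) = (-55.20, -5.231). Tangency of A1 to FT means the radius EF is perpendicular to FT, so FT runs along (−sin 166°, cos 166°); with |FT| = 35.3, T = (-63.73, -39.48). Then |PT| = |T − P| = 74.97.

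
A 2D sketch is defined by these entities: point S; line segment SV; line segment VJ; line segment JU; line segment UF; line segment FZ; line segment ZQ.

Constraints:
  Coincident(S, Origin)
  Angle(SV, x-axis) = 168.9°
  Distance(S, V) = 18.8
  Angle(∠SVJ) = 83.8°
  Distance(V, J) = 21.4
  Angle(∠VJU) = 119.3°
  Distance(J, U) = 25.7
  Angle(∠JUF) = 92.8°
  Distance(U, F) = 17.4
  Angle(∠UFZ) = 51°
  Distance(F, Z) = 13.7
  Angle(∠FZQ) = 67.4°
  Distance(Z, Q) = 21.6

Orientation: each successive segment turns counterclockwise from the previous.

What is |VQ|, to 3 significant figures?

49.0

∠UFZ = 51.0° gives FZ at -178° from the x-axis; with |FZ| = 13.7, Z = (-2.24, -18.7). ∠FZQ = 67.4° gives ZQ at -65.4° from the x-axis; with |ZQ| = 21.6, Q = (6.75, -38.4). Then |VQ| = |Q − V| = 49.0.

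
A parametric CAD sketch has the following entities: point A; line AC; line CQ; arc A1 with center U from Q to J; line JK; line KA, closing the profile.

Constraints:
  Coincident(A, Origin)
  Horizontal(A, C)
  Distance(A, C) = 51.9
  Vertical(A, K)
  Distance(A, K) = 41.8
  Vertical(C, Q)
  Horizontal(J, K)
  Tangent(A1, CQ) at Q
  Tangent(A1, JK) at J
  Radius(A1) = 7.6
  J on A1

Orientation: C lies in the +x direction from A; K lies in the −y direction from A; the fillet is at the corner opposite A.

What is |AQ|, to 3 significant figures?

62.2

The virtual corner opposite A is at (51.9, -41.8). The tangent condition forces UQ to be normal to CQ and A1 meets JK tangentially, so UJ is at right angles to JK, with radius 7.6, so the center U sits 7.6 in from both sides at U = (44.3, -34.2). That places the tangent points at Q = (51.9, -34.2) on CQ and J = (44.3, -41.8) on JK. Then |AQ| = |Q − A| = 62.2.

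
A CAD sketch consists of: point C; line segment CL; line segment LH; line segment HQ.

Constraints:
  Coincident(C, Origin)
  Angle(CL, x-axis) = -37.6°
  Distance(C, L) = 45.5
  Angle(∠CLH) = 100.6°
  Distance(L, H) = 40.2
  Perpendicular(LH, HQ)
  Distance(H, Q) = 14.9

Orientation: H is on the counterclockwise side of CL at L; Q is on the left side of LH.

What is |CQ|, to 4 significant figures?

57.00

C is at the origin; CL runs at -37.6° with length 45.5, so L = 45.5·(cos -37.6°, sin -37.6°) = (36.05, -27.76). ∠CLH = 100.6°, so LH runs at -37.6° + (180° − 100.6°) = 41.80° from the x-axis; with |LH| = 40.2, H = L + 40.2·(cos 41.80°, sin 41.80°) = (66.02, -0.9670). The perpendicularity gives HQ at right angles to LH; with |HQ| = 14.9 on the left of LH, Q = H + 14.9·(-0.6665, 0.7455) = (56.09, 10.14). Then |CQ| = |Q − C| = 57.00.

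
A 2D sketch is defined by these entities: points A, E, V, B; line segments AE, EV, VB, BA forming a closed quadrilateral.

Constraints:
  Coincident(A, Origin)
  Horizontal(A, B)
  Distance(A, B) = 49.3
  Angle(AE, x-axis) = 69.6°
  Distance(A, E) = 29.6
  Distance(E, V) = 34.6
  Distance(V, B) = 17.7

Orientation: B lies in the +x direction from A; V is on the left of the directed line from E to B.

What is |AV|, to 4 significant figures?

46.14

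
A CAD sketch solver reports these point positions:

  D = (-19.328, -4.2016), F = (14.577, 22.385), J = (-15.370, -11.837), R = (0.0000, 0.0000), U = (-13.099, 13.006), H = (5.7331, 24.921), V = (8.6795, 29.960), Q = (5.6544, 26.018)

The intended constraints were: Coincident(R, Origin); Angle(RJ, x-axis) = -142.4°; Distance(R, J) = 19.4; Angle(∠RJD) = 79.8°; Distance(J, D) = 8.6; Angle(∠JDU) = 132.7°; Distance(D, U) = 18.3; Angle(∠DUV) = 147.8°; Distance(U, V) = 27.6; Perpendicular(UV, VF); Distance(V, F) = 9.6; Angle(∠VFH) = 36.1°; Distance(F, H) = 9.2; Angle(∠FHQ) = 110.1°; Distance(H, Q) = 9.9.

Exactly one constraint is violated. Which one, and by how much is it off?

Distance(H, Q) = 9.9 — off by 8.80.

R = (0.00, 0.00) ✓; RJ at -142.4° ✓; |RJ| = 19.40 ✓; ∠RJD = 79.80° ✓; |JD| = 8.600 ✓; ∠JDU = 132.7° ✓; |DU| = 18.30 ✓; ∠DUV = 147.8° ✓; |UV| = 27.60 ✓; ∠(UV, VF) = 90.00° ✓; |VF| = 9.600 ✓; ∠VFH = 36.10° ✓; |FH| = 9.200 ✓; ∠FHQ = 110.1° ✓; |HQ| = 1.100 ✗.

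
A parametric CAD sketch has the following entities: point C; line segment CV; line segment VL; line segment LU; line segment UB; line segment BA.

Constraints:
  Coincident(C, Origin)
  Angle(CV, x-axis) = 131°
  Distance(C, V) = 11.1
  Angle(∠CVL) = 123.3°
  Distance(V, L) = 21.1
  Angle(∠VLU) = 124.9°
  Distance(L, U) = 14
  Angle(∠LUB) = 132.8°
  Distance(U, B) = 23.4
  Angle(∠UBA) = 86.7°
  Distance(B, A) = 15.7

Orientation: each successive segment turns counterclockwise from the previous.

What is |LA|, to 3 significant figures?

32.5

C is at the origin; CV runs at 131.0° with length 11.1, so V = (-7.28, 8.38). ∠CVL = 123.3° gives VL at -172° from the x-axis; with |VL| = 21.1, L = (-28.2, 5.55). ∠VLU = 124.9° gives LU at -117° from the x-axis; with |LU| = 14.0, U = (-34.6, -6.90). ∠LUB = 132.8° gives UB at -70.0° from the x-axis; with |UB| = 23.4, B = (-26.6, -28.9). ∠UBA = 86.7° gives BA at 23.3° from the x-axis; with |BA| = 15.7, A = (-12.2, -22.7). Then |LA| = |A − L| = 32.5.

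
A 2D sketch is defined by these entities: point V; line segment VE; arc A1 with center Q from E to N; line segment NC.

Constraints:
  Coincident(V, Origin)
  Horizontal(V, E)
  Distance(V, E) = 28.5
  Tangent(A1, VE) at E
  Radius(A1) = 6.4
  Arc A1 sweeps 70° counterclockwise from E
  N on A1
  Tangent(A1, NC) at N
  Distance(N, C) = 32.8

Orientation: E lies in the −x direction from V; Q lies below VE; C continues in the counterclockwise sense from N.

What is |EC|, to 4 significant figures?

39.04

V is at the origin; V and E share the same y with |VE| = 28.5 and E on the −x side, so E = (-28.50, 0.000). A1 meets VE tangentially, so QE is at right angles to VE, so Q = E + (0, -6.4) = (-28.50, -6.400). On A1, E sits at bearing 90° from Q; a 70° counterclockwise sweep puts N at bearing 160°, so N = Q + 6.4·(cos 160°, sin 160°) = (-34.51, -4.211). Since A1 is tangent to NC there, QN ⟂ NC, so NC runs along (−sin 160°, cos 160°); with |NC| = 32.8, C = (-45.73, -35.03). Then |EC| = |C − E| = 39.04.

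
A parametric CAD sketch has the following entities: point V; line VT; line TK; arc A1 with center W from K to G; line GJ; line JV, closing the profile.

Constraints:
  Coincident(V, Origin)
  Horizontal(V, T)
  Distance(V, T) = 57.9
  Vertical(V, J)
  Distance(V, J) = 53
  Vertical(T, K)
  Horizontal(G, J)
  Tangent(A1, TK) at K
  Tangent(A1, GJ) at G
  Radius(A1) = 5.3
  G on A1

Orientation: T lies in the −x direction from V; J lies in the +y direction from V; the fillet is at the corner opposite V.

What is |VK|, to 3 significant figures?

75.0

V is at the origin; V and T share the same y with |VT| = 57.9 and T on the −x side, so T = (-57.9, 0.00). V and J share the same x with |VJ| = 53.0 and J on the +y side, so J = (0.00, 53.0). The virtual corner opposite V is at (-57.9, 53.0). A1 meets TK tangentially, so WK is at right angles to TK and A1 meets GJ tangentially, so WG is at right angles to GJ, with radius 5.3, so the center W sits 5.3 in from both sides at W = (-52.6, 47.7). That places the tangent points at K = (-57.9, 47.7) on TK and G = (-52.6, 53.0) on GJ. Then |VK| = |K − V| = 75.0.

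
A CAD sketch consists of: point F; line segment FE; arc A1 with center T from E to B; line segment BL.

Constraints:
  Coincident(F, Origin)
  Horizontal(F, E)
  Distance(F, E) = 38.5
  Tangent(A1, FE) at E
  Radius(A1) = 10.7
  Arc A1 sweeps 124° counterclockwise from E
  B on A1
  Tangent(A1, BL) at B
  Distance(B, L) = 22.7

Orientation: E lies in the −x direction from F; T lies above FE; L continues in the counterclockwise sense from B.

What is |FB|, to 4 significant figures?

34.00

F is at the origin; FE is horizontal with |FE| = 38.5 and E on the −x side, so E = (-38.50, 0.000). The tangent condition forces TE to be normal to FE, so T = E + (0, 10.7) = (-38.50, 10.70). On A1, E sits at bearing -90° from T; a 124° counterclockwise sweep puts B at bearing 34°, so B = T + 10.7·(cos 34°, sin 34°) = (-29.63, 16.68). Then |FB| = |B − F| = 34.00.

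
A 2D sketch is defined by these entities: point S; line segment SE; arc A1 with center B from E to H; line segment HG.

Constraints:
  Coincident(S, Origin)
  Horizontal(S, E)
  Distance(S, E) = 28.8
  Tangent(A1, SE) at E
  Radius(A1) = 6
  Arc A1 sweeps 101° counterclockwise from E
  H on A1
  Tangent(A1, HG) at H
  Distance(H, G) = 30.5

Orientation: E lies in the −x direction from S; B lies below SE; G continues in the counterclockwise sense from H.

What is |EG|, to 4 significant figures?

37.08

S is at the origin; S and E share the same y with |SE| = 28.8 and E on the −x side, so E = (-28.80, 0.000). A1 meets SE tangentially, so BE is at right angles to SE, so B = E + (0, -6) = (-28.80, -6.000). On A1, E sits at bearing 90° from B; a 101° counterclockwise sweep puts H at bearing 191°, so H = B + 6.0·(cos 191°, sin 191°) = (-34.69, -7.145). Tangency of A1 to HG means the radius BH is perpendicular to HG, so HG runs along (−sin 191°, cos 191°); with |HG| = 30.5, G = (-28.87, -37.08). Then |EG| = |G − E| = 37.08.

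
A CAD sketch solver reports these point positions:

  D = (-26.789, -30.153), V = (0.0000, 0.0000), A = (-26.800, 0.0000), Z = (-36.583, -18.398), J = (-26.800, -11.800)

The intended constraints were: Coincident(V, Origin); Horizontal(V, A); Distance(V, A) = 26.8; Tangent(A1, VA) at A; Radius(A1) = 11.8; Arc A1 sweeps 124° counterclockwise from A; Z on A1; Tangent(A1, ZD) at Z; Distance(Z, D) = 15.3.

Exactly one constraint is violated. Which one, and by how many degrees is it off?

Tangent(A1, ZD) at Z — off by 5.80°.

V = (0.00, 0.00) ✓; V.y = 0.00, A.y = 0.00 ✓; |VA| = 26.80 ✓; ∠(JA, AV) = 90.00° ✓; |JA| = 11.80 ✓; bearing(J→Z) − bearing(J→A) = 124.0° ✓; |JZ| = 11.80 ✓; ∠(JZ, ZD) = 84.20° ✗; |ZD| = 15.30 ✓.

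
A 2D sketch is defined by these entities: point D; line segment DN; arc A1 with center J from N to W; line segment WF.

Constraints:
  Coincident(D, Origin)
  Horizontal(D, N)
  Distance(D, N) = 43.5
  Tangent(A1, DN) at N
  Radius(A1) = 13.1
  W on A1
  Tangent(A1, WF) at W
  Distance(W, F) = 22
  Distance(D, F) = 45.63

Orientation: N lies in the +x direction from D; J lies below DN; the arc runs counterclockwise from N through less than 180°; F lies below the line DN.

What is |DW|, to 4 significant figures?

32.94

Checks: |JW| = 13.10 ✓; ∠(JW, WF) = 90.00° ✓; |WF| = 22.00 ✓; |DF| = 45.63 ✓.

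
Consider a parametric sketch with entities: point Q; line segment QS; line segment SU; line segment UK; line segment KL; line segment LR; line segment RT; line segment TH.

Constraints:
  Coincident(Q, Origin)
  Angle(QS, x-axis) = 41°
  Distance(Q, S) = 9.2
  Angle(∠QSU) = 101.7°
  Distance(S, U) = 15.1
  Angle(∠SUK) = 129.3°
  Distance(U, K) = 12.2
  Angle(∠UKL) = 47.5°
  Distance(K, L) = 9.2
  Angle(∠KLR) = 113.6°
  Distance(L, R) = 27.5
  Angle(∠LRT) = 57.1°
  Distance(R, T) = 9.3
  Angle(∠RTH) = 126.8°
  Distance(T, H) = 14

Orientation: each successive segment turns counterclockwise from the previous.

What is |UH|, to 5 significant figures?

4.3269

Q is at the origin; QS runs at 41.0° with length 9.2, so S = (6.9433, 6.0357). ∠QSU = 101.7° gives SU at 119.30° from the x-axis; with |SU| = 15.1, U = (-0.44635, 19.204). ∠SUK = 129.3° gives UK at 170.00° from the x-axis; with |UK| = 12.2, K = (-12.461, 21.322). ∠UKL = 47.5° gives KL at -57.500° from the x-axis; with |KL| = 9.2, L = (-7.5178, 13.563). ∠KLR = 113.6° gives LR at 8.9000° from the x-axis; with |LR| = 27.5, R = (19.651, 17.818). ∠LRT = 57.1° gives RT at 131.80° from the x-axis; with |RT| = 9.3, T = (13.452, 24.751). ∠RTH = 126.8° gives TH at -175.00° from the x-axis; with |TH| = 14.0, H = (-0.49443, 23.531). Then |UH| = |H − U| = 4.3269.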